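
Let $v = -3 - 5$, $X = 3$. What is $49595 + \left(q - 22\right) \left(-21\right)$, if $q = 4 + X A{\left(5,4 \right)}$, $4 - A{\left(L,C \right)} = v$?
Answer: $49217$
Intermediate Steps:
$v = -8$
$A{\left(L,C \right)} = 12$ ($A{\left(L,C \right)} = 4 - -8 = 4 + 8 = 12$)
$q = 40$ ($q = 4 + 3 \cdot 12 = 4 + 36 = 40$)
$49595 + \left(q - 22\right) \left(-21\right) = 49595 + \left(40 - 22\right) \left(-21\right) = 49595 + 18 \left(-21\right) = 49595 - 378 = 49217$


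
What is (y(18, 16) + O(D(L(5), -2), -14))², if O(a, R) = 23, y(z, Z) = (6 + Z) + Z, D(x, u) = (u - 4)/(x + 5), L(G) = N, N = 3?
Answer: 3721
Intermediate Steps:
L(G) = 3
D(x, u) = (-4 + u)/(5 + x)
y(z, Z) = 6 + 2*Z
(y(18, 16) + O(D(L(5), -2), -14))² = ((6 + 2*16) + 23)² = ((6 + 32) + 23)² = (38 + 23)² = 61² = 3721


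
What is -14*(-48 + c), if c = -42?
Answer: 1260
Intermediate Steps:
-14*(-48 + c) = -14*(-48 - 42) = -14*(-90) = 1260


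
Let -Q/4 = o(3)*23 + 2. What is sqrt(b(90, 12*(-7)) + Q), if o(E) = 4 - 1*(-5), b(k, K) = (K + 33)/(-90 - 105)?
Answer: I*sqrt(3530995)/65 ≈ 28.909*I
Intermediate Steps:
b(k, K) = -11/65 - K/195 (b(k, K) = (33 + K)/(-195) = (33 + K)*(-1/195) = -11/65 - K/195)
o(E) = 9 (o(E) = 4 + 5 = 9)
Q = -836 (Q = -4*(9*23 + 2) = -4*(207 + 2) = -4*209 = -836)
sqrt(b(90, 12*(-7)) + Q) = sqrt((-11/65 - 4*(-7)/65) - 836) = sqrt((-11/65 - 1/195*(-84)) - 836) = sqrt((-11/65 + 28/65) - 836) = sqrt(17/65 - 836) = sqrt(-54323/65) = I*sqrt(3530995)/65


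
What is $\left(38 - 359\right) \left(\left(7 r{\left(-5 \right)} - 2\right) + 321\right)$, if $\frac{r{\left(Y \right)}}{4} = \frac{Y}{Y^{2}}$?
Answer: $- \frac{503007}{5} \approx -1.006 \cdot 10^{5}$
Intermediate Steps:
$r{\left(Y \right)} = \frac{4}{Y}$ ($r{\left(Y \right)} = 4 \frac{Y}{Y^{2}} = \frac{4}{Y}$)
$\left(38 - 359\right) \left(\left(7 r{\left(-5 \right)} - 2\right) + 321\right) = \left(38 - 359\right) \left(\left(7 \frac{4}{-5} - 2\right) + 321\right) = - 321 \left(\left(7 \cdot 4 \left(- \frac{1}{5}\right) - 2\right) + 321\right) = - 321 \left(\left(7 \left(- \frac{4}{5}\right) - 2\right) + 321\right) = - 321 \left(\left(- \frac{28}{5} - 2\right) + 321\right) = - 321 \left(- \frac{38}{5} + 321\right) = \left(-321\right) \frac{1567}{5} = - \frac{503007}{5}$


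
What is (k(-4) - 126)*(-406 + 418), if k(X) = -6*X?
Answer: -1224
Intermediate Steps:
(k(-4) - 126)*(-406 + 418) = (-6*(-4) - 126)*(-406 + 418) = (24 - 126)*12 = -102*12 = -1224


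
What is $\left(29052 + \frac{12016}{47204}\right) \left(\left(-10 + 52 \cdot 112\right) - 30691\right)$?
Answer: $- \frac{8528971384312}{11801} \approx -7.2273 \cdot 10^{8}$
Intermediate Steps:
$\left(29052 + \frac{12016}{47204}\right) \left(\left(-10 + 52 \cdot 112\right) - 30691\right) = \left(29052 + 12016 \cdot \frac{1}{47204}\right) \left(\left(-10 + 5824\right) - 30691\right) = \left(29052 + \frac{3004}{11801}\right) \left(5814 - 30691\right) = \frac{342845656}{11801} \left(-24877\right) = - \frac{8528971384312}{11801}$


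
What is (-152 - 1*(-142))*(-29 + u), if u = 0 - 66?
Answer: 950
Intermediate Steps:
u = -66
(-152 - 1*(-142))*(-29 + u) = (-152 - 1*(-142))*(-29 - 66) = (-152 + 142)*(-95) = -10*(-95) = 950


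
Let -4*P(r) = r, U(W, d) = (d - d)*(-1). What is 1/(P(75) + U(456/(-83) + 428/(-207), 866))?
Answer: -4/75 ≈ -0.053333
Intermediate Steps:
U(W, d) = 0 (U(W, d) = 0*(-1) = 0)
P(r) = -r/4
1/(P(75) + U(456/(-83) + 428/(-207), 866)) = 1/(-1/4*75 + 0) = 1/(-75/4 + 0) = 1/(-75/4) = -4/75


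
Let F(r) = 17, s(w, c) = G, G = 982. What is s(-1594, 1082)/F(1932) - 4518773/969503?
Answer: 875232805/16481551 ≈ 53.104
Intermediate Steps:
s(w, c) = 982
s(-1594, 1082)/F(1932) - 4518773/969503 = 982/17 - 4518773/969503 = 875232805/16481551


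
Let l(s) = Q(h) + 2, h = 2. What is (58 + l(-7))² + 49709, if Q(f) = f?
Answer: 53553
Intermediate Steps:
l(s) = 4 (l(s) = 2 + 2 = 4)
(58 + l(-7))² + 49709 = (58 + 4)² + 49709 = 62² + 49709 = 3844 + 49709 = 53553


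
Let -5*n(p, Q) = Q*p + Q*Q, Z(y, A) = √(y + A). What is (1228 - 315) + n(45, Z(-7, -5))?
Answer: 4577/5 - 18*I*√3 ≈ 915.4 - 31.177*I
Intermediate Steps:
Z(y, A) = √(A + y)
n(p, Q) = -Q²/5 - Q*p/5 (n(p, Q) = -(Q*p + Q*Q)/5 = -(Q*p + Q²)/5 = -(Q² + Q*p)/5 = -Q²/5 - Q*p/5)
(1228 - 315) + n(45, Z(-7, -5)) = (1228 - 315) - √(-5 - 7)*(√(-5 - 7) + 45)/5 = 913 - √(-12)*(√(-12) + 45)/5 = 913 - 2*I*√3*(2*I*√3 + 45)/5 = 913 - 2*I*√3*(45 + 2*I*√3)/5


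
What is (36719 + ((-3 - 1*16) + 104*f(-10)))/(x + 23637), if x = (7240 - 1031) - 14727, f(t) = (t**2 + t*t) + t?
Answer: 56460/15119 ≈ 3.7344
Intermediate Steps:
f(t) = t + 2*t**2 (f(t) = (t**2 + t**2) + t = 2*t**2 + t = t + 2*t**2)
x = -8518 (x = 6209 - 14727 = -8518)
(36719 + ((-3 - 1*16) + 104*f(-10)))/(x + 23637) = (36719 + ((-3 - 1*16) + 104*(-10*(1 + 2*(-10)))))/(-8518 + 23637) = (36719 + ((-3 - 16) + 104*(-10*(1 - 20))))/15119 = (36719 + (-19 + 104*(-10*(-19))))*(1/15119) = (36719 + (-19 + 104*190))*(1/15119) = (36719 + (-19 + 19760))*(1/15119) = (36719 + 19741)*(1/15119) = 56460*(1/15119) = 56460/15119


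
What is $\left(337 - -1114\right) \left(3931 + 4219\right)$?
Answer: $11825650$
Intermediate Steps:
$\left(337 - -1114\right) \left(3931 + 4219\right) = \left(337 + \left(-161 + 1275\right)\right) 8150 = \left(337 + 1114\right) 8150 = 1451 \cdot 8150 = 11825650$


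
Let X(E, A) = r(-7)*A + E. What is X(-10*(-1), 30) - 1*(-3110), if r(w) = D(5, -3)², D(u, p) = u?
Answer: 3870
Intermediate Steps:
r(w) = 25 (r(w) = 5² = 25)
X(E, A) = E + 25*A (X(E, A) = 25*A + E = E + 25*A)
X(-10*(-1), 30) - 1*(-3110) = (-10*(-1) + 25*30) - 1*(-3110) = (10 + 750) + 3110 = 760 + 3110 = 3870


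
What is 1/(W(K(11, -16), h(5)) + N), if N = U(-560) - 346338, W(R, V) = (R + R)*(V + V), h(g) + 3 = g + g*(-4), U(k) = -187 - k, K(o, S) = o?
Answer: -1/346757 ≈ -2.8839e-6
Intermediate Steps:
h(g) = -3 - 3*g (h(g) = -3 + (g + g*(-4)) = -3 + (g - 4*g) = -3 - 3*g)
W(R, V) = 4*R*V (W(R, V) = (2*R)*(2*V) = 4*R*V)
N = -345965 (N = (-187 - 1*(-560)) - 346338 = (-187 + 560) - 346338 = 373 - 346338 = -345965)
1/(W(K(11, -16), h(5)) + N) = 1/(4*11*(-3 - 3*5) - 345965) = 1/(4*11*(-3 - 15) - 345965) = 1/(4*11*(-18) - 345965) = 1/(-792 - 345965) = 1/(-346757) = -1/346757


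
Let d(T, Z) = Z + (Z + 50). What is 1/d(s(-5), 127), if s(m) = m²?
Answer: 1/304 ≈ 0.0032895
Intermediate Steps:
d(T, Z) = 50 + 2*Z (d(T, Z) = Z + (50 + Z) = 50 + 2*Z)
1/d(s(-5), 127) = 1/(50 + 2*127) = 1/(50 + 254) = 1/304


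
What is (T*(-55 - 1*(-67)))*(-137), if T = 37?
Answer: -60828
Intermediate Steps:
(T*(-55 - 1*(-67)))*(-137) = (37*(-55 - 1*(-67)))*(-137) = (37*(-55 + 67))*(-137) = (37*12)*(-137) = 444*(-137) = -60828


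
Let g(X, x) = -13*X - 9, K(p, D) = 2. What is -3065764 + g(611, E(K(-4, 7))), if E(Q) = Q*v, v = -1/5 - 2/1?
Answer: -3073716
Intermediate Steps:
v = -11/5 (v = -1*1/5 - 2*1 = -1/5 - 2 = -11/5 ≈ -2.2000)
E(Q) = -11*Q/5 (E(Q) = Q*(-11/5) = -11*Q/5)
g(X, x) = -9 - 13*X
-3065764 + g(611, E(K(-4, 7))) = -3065764 + (-9 - 13*611) = -3065764 + (-9 - 7943) = -3065764 - 7952 = -3073716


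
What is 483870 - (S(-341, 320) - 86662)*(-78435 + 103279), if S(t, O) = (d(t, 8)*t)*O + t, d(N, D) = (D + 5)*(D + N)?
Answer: -11733658658718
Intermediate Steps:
d(N, D) = (5 + D)*(D + N)
S(t, O) = t + O*t*(104 + 13*t) (S(t, O) = ((8**2 + 5*8 + 5*t + 8*t)*t)*O + t = ((64 + 40 + 5*t + 8*t)*t)*O + t = ((104 + 13*t)*t)*O + t = (t*(104 + 13*t))*O + t = O*t*(104 + 13*t) + t = t + O*t*(104 + 13*t))
483870 - (S(-341, 320) - 86662)*(-78435 + 103279) = 483870 - (-341*(1 + 13*320*(8 - 341)) - 86662)*(-78435 + 103279) = 483870 - (-341*(1 + 13*320*(-333)) - 86662)*24844 = 483870 - (-341*(1 - 1385280) - 86662)*24844 = 483870 - (-341*(-1385279) - 86662)*24844 = 483870 - (472380139 - 86662)*24844 = 483870 - 472293477*24844 = 483870 - 1*11733659142588 = 483870 - 11733659142588 = -11733658658718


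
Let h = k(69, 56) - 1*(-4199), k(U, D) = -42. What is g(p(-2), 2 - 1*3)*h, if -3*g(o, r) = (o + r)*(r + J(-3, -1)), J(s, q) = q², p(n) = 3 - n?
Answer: 0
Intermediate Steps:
g(o, r) = -(1 + r)*(o + r)/3 (g(o, r) = -(o + r)*(r + (-1)²)/3 = -(o + r)*(r + 1)/3 = -(o + r)*(1 + r)/3 = -(1 + r)*(o + r)/3)
h = 4157 (h = -42 - 1*(-4199) = -42 + 4199 = 4157)
g(p(-2), 2 - 1*3)*h = (-(3 - 1*(-2))/3 - (2 - 1*3)/3 - (2 - 1*3)²/3 - (3 - 1*(-2))*(2 - 1*3)/3)*4157 = (-(3 + 2)/3 - (2 - 3)/3 - (2 - 3)²/3 - (3 + 2)*(2 - 3)/3)*4157 = (-⅓*5 - ⅓*(-1) - ⅓*(-1)² - ⅓*5*(-1))*4157 = (-5/3 + ⅓ - ⅓*1 + 5/3)*4157 = (-5/3 + ⅓ - ⅓ + 5/3)*4157 = 0*4157 = 0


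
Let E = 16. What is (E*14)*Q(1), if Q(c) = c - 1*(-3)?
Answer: 896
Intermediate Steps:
Q(c) = 3 + c (Q(c) = c + 3 = 3 + c)
(E*14)*Q(1) = (16*14)*(3 + 1) = 224*4 = 896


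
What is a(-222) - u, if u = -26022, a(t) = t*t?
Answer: 75306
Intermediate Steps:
a(t) = t²
a(-222) - u = (-222)² - 1*(-26022) = 49284 + 26022 = 75306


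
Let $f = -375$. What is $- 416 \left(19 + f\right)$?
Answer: $148096$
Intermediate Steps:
$- 416 \left(19 + f\right) = - 416 \left(19 - 375\right) = \left(-416\right) \left(-356\right) = 148096$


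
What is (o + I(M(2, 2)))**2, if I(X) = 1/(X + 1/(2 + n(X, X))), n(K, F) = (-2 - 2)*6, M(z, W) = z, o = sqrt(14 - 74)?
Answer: -110456/1849 + 88*I*sqrt(15)/43 ≈ -59.738 + 7.9261*I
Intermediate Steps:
o = 2*I*sqrt(15) (o = sqrt(-60) = 2*I*sqrt(15) ≈ 7.746*I)
n(K, F) = -24 (n(K, F) = -4*6 = -24)
I(X) = 1/(-1/22 + X) (I(X) = 1/(X + 1/(2 - 24)) = 1/(X + 1/(-22)) = 1/(X - 1/22) = 1/(-1/22 + X))
(o + I(M(2, 2)))**2 = (2*I*sqrt(15) + 22/(-1 + 22*2))**2 = (2*I*sqrt(15) + 22/(-1 + 44))**2 = (2*I*sqrt(15) + 22/43)**2 = (22/43 + 2*I*sqrt(15))**2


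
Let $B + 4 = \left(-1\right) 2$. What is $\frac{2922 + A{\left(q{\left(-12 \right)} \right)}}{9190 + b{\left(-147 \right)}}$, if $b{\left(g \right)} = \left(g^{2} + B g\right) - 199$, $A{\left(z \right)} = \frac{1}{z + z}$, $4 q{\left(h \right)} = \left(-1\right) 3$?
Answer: $\frac{4382}{47223} \approx 0.092794$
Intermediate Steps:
$B = -6$ ($B = -4 - 2 = -6$)
$q{\left(h \right)} = - \frac{3}{4}$ ($q{\left(h \right)} = \frac{\left(-1\right) 3}{4} = \frac{1}{4} \left(-3\right) = - \frac{3}{4}$)
$A{\left(z \right)} = \frac{1}{2 z}$
$b{\left(g \right)} = -199 + g^{2} - 6 g$ ($b{\left(g \right)} = \left(g^{2} - 6 g\right) - 199 = -199 + g^{2} - 6 g$)
$\frac{2922 + A{\left(q{\left(-12 \right)} \right)}}{9190 + b{\left(-147 \right)}} = \frac{2922 + \frac{1}{2 \left(- \frac{3}{4}\right)}}{9190 - \left(-683 - 21609\right)} = \frac{2922 + \frac{1}{2} \left(- \frac{4}{3}\right)}{9190 + \left(-199 + 21609 + 882\right)} = \frac{2922 - \frac{2}{3}}{9190 + 22292} = \frac{8764}{3 \cdot 31482} = \frac{8764}{3} \cdot \frac{1}{31482} = \frac{4382}{47223}$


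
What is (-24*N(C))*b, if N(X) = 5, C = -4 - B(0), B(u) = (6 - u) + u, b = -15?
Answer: 1800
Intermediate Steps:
B(u) = 6
C = -10 (C = -4 - 1*6 = -4 - 6 = -10)
(-24*N(C))*b = -24*5*(-15) = -120*(-15) = 1800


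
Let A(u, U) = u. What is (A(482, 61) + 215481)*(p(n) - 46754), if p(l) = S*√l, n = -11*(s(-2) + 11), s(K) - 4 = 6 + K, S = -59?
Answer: -10097134102 - 12741817*I*√209 ≈ -1.0097e+10 - 1.8421e+8*I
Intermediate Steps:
s(K) = 10 + K (s(K) = 4 + (6 + K) = 10 + K)
n = -209 (n = -11*((10 - 2) + 11) = -11*(8 + 11) = -11*19 = -209)
p(l) = -59*√l
(A(482, 61) + 215481)*(p(n) - 46754) = (482 + 215481)*(-59*I*√209 - 46754) = 215963*(-59*I*√209 - 46754) = 215963*(-46754 - 59*I*√209) = -10097134102 - 12741817*I*√209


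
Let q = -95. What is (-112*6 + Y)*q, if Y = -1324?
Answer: 189620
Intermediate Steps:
(-112*6 + Y)*q = (-112*6 - 1324)*(-95) = (-672 - 1324)*(-95) = -1996*(-95) = 189620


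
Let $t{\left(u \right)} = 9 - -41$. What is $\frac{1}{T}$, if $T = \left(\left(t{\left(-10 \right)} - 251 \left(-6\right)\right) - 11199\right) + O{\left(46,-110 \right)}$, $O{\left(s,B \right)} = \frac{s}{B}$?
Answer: $- \frac{55}{530388} \approx -0.0001037$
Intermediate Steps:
$t{\left(u \right)} = 50$ ($t{\left(u \right)} = 9 + 41 = 50$)
$T = - \frac{530388}{55}$ ($T = \left(\left(50 - 251 \left(-6\right)\right) - 11199\right) + \frac{46}{-110} = \left(\left(50 - -1506\right) - 11199\right) + 46 \left(- \frac{1}{110}\right) = \left(\left(50 + 1506\right) - 11199\right) - \frac{23}{55} = \left(1556 - 11199\right) - \frac{23}{55} = -9643 - \frac{23}{55} = - \frac{530388}{55} \approx -9643.4$)
$\frac{1}{T} = \frac{1}{- \frac{530388}{55}} = - \frac{55}{530388}$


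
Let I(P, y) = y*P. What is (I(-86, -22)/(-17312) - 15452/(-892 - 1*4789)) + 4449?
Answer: 109453389375/24587368 ≈ 4451.6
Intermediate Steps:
I(P, y) = P*y
(I(-86, -22)/(-17312) - 15452/(-892 - 1*4789)) + 4449 = (-86*(-22)/(-17312) - 15452/(-892 - 1*4789)) + 4449 = (1892*(-1/17312) - 15452/(-892 - 4789)) + 4449 = (-473/4328 - 15452/(-5681)) + 4449 = (-473/4328 - 15452*(-1/5681)) + 4449 = (-473/4328 + 15452/5681) + 4449 = 64189143/24587368 + 4449 = 109453389375/24587368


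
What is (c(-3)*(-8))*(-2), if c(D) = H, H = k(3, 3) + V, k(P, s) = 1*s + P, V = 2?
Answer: 128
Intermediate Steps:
k(P, s) = P + s (k(P, s) = s + P = P + s)
H = 8 (H = (3 + 3) + 2 = 6 + 2 = 8)
c(D) = 8
(c(-3)*(-8))*(-2) = (8*(-8))*(-2) = -64*(-2) = 128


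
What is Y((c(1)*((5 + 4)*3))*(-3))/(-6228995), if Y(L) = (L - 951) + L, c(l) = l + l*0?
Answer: 1113/6228995 ≈ 0.00017868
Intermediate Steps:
c(l) = l (c(l) = l + 0 = l)
Y(L) = -951 + 2*L (Y(L) = (-951 + L) + L = -951 + 2*L)
Y((c(1)*((5 + 4)*3))*(-3))/(-6228995) = (-951 + 2*((1*((5 + 4)*3))*(-3)))/(-6228995) = (-951 + 2*((1*(9*3))*(-3)))*(-1/6228995) = (-951 + 2*((1*27)*(-3)))*(-1/6228995) = (-951 + 2*(27*(-3)))*(-1/6228995) = (-951 + 2*(-81))*(-1/6228995) = (-951 - 162)*(-1/6228995) = -1113*(-1/6228995) = 1113/6228995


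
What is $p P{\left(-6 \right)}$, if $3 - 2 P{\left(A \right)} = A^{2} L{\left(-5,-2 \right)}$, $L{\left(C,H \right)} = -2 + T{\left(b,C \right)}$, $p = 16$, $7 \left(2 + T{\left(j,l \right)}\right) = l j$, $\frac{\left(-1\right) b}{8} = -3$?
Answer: $\frac{42792}{7} \approx 6113.1$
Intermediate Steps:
$b = 24$ ($b = \left(-8\right) \left(-3\right) = 24$)
$T{\left(j,l \right)} = -2 + \frac{j l}{7}$ ($T{\left(j,l \right)} = -2 + \frac{l j}{7} = -2 + \frac{j l}{7}$)
$L{\left(C,H \right)} = -4 + \frac{24 C}{7}$ ($L{\left(C,H \right)} = -2 + \left(-2 + \frac{1}{7} \cdot 24 C\right) = -2 + \left(-2 + \frac{24 C}{7}\right) = -4 + \frac{24 C}{7}$)
$P{\left(A \right)} = \frac{3}{2} + \frac{74 A^{2}}{7}$ ($P{\left(A \right)} = \frac{3}{2} - \frac{A^{2} \left(-4 + \frac{24}{7} \left(-5\right)\right)}{2} = \frac{3}{2} - \frac{A^{2} \left(-4 - \frac{120}{7}\right)}{2} = \frac{3}{2} - \frac{A^{2} \left(- \frac{148}{7}\right)}{2} = \frac{3}{2} - \frac{\left(- \frac{148}{7}\right) A^{2}}{2} = \frac{3}{2} + \frac{74 A^{2}}{7}$)
$p P{\left(-6 \right)} = 16 \left(\frac{3}{2} + \frac{74 \left(-6\right)^{2}}{7}\right) = 16 \left(\frac{3}{2} + \frac{74}{7} \cdot 36\right) = 16 \left(\frac{3}{2} + \frac{2664}{7}\right) = 16 \cdot \frac{5349}{14} = \frac{42792}{7}$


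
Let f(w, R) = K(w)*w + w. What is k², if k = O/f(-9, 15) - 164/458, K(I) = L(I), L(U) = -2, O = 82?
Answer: 325441600/4247721 ≈ 76.616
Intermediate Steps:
K(I) = -2
f(w, R) = -w (f(w, R) = -2*w + w = -w)
k = 18040/2061 (k = 82/((-1*(-9))) - 164/458 = 82/9 - 164*1/458 = 82*(⅑) - 82/229 = 82/9 - 82/229 = 18040/2061 ≈ 8.7530)
k² = (18040/2061)² = 325441600/4247721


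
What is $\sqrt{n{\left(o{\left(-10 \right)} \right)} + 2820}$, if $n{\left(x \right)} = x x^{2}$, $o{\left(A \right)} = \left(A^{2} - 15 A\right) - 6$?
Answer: $2 \sqrt{3632401} \approx 3811.8$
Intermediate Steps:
$o{\left(A \right)} = -6 + A^{2} - 15 A$
$n{\left(x \right)} = x^{3}$
$\sqrt{n{\left(o{\left(-10 \right)} \right)} + 2820} = \sqrt{\left(-6 + \left(-10\right)^{2} - -150\right)^{3} + 2820} = \sqrt{\left(-6 + 100 + 150\right)^{3} + 2820} = \sqrt{244^{3} + 2820} = \sqrt{14526784 + 2820} = \sqrt{14529604} = 2 \sqrt{3632401}$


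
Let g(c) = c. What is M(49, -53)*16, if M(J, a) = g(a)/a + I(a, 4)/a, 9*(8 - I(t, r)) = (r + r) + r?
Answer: 2224/159 ≈ 13.987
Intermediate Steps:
I(t, r) = 8 - r/3 (I(t, r) = 8 - ((r + r) + r)/9 = 8 - (2*r + r)/9 = 8 - r/3)
M(J, a) = 1 + 20/(3*a) (M(J, a) = a/a + (8 - ⅓*4)/a = 1 + (8 - 4/3)/a = 1 + 20/(3*a))
M(49, -53)*16 = ((20/3 - 53)/(-53))*16 = -1/53*(-139/3)*16 = (139/159)*16 = 2224/159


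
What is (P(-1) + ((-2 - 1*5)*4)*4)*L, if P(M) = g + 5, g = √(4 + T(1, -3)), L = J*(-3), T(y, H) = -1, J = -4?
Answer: -1284 + 12*√3 ≈ -1263.2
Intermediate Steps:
L = 12 (L = -4*(-3) = 12)
g = √3 (g = √(4 - 1) = √3 ≈ 1.7320)
P(M) = 5 + √3 (P(M) = √3 + 5 = 5 + √3)
(P(-1) + ((-2 - 1*5)*4)*4)*L = ((5 + √3) + ((-2 - 1*5)*4)*4)*12 = ((5 + √3) + ((-2 - 5)*4)*4)*12 = ((5 + √3) - 7*4*4)*12 = ((5 + √3) - 28*4)*12 = ((5 + √3) - 112)*12 = (-107 + √3)*12 = -1284 + 12*√3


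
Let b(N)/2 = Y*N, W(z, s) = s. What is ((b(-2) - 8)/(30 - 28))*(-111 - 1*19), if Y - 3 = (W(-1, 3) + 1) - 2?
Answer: 1820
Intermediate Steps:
Y = 5 (Y = 3 + ((3 + 1) - 2) = 3 + (4 - 2) = 3 + 2 = 5)
b(N) = 10*N (b(N) = 2*(5*N) = 10*N)
((b(-2) - 8)/(30 - 28))*(-111 - 1*19) = ((10*(-2) - 8)/(30 - 28))*(-111 - 1*19) = ((-20 - 8)/2)*(-111 - 19) = -28*½*(-130) = -14*(-130) = 1820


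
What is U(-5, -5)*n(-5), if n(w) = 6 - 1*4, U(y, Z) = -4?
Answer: -8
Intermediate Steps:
n(w) = 2 (n(w) = 6 - 4 = 2)
U(-5, -5)*n(-5) = -4*2 = -8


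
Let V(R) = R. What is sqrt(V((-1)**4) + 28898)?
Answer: 39*sqrt(19) ≈ 170.00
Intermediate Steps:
sqrt(V((-1)**4) + 28898) = sqrt((-1)**4 + 28898) = sqrt(1 + 28898) = sqrt(28899) = 39*sqrt(19)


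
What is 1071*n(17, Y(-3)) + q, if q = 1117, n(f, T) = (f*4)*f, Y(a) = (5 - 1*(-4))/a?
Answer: 1239193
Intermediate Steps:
Y(a) = 9/a (Y(a) = (5 + 4)/a = 9/a)
n(f, T) = 4*f**2 (n(f, T) = (4*f)*f = 4*f**2)
1071*n(17, Y(-3)) + q = 1071*(4*17**2) + 1117 = 1071*(4*289) + 1117 = 1071*1156 + 1117 = 1238076 + 1117 = 1239193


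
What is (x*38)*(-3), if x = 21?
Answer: -2394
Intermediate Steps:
(x*38)*(-3) = (21*38)*(-3) = 798*(-3) = -2394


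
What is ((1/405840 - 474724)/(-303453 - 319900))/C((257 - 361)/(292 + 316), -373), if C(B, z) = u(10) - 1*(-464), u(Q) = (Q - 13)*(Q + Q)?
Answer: 192661988159/102204558934080 ≈ 0.0018851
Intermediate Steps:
u(Q) = 2*Q*(-13 + Q) (u(Q) = (-13 + Q)*(2*Q) = 2*Q*(-13 + Q))
C(B, z) = 404 (C(B, z) = 2*10*(-13 + 10) - 1*(-464) = 2*10*(-3) + 464 = -60 + 464 = 404)
((1/405840 - 474724)/(-303453 - 319900))/C((257 - 361)/(292 + 316), -373) = ((1/405840 - 474724)/(-303453 - 319900))/404 = ((1/405840 - 474724)/(-623353))*(1/404) = -192661988159/405840*(-1/623353)*(1/404) = (192661988159/252981581520)*(1/404) = 192661988159/102204558934080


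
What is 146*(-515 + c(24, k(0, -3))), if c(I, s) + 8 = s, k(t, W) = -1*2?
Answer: -76650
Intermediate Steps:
k(t, W) = -2
c(I, s) = -8 + s
146*(-515 + c(24, k(0, -3))) = 146*(-515 + (-8 - 2)) = 146*(-515 - 10) = 146*(-525) = -76650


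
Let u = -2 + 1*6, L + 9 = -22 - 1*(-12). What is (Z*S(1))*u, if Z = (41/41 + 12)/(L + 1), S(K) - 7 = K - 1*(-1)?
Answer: -26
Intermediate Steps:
L = -19 (L = -9 + (-22 - 1*(-12)) = -9 + (-22 + 12) = -9 - 10 = -19)
S(K) = 8 + K (S(K) = 7 + (K - 1*(-1)) = 7 + (K + 1) = 7 + (1 + K) = 8 + K)
u = 4 (u = -2 + 6 = 4)
Z = -13/18 (Z = (41/41 + 12)/(-19 + 1) = (41*(1/41) + 12)/(-18) = (1 + 12)*(-1/18) = 13*(-1/18) = -13/18 ≈ -0.72222)
(Z*S(1))*u = -13*(8 + 1)/18*4 = -13/18*9*4 = -13/2*4 = -26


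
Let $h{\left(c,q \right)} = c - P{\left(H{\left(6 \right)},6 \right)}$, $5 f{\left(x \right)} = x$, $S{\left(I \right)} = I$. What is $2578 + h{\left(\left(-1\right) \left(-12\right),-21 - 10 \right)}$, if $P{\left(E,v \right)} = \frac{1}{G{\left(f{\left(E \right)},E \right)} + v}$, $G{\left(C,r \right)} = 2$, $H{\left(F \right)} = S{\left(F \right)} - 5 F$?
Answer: $\frac{20719}{8} \approx 2589.9$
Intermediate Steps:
$H{\left(F \right)} = - 4 F$ ($H{\left(F \right)} = F - 5 F = - 4 F$)
$f{\left(x \right)} = \frac{x}{5}$
$P{\left(E,v \right)} = \frac{1}{2 + v}$
$h{\left(c,q \right)} = - \frac{1}{8} + c$ ($h{\left(c,q \right)} = c - \frac{1}{2 + 6} = c - \frac{1}{8} = - \frac{1}{8} + c$)
$2578 + h{\left(\left(-1\right) \left(-12\right),-21 - 10 \right)} = 2578 - - \frac{95}{8} = 2578 + \left(- \frac{1}{8} + 12\right) = 2578 + \frac{95}{8} = \frac{20719}{8}$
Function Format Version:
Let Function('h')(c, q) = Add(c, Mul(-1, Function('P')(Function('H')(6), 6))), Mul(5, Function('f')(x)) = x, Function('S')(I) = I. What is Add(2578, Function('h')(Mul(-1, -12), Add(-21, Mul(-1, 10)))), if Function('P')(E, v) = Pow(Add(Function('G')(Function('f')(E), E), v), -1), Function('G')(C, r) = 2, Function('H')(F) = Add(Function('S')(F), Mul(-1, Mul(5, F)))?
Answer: Rational(20719, 8) ≈ 2589.9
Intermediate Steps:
Function('H')(F) = Mul(-4, F) (Function('H')(F) = Add(F, Mul(-1, Mul(5, F))) = Add(F, Mul(-5, F)) = Mul(-4, F))
Function('f')(x) = Mul(Rational(1, 5), x)
Function('P')(E, v) = Pow(Add(2, v), -1)
Function('h')(c, q) = Add(Rational(-1, 8), c) (Function('h')(c, q) = Add(c, Mul(-1, Pow(Add(2, 6), -1))) = Add(c, Mul(-1, Pow(8, -1))) = Add(c, Mul(-1, Rational(1, 8))) = Add(c, Rational(-1, 8)) = Add(Rational(-1, 8), c))
Add(2578, Function('h')(Mul(-1, -12), Add(-21, Mul(-1, 10)))) = Add(2578, Add(Rational(-1, 8), Mul(-1, -12))) = Add(2578, Add(Rational(-1, 8), 12)) = Add(2578, Rational(95, 8)) = Rational(20719, 8)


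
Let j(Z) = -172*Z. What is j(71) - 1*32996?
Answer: -45208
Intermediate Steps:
j(71) - 1*32996 = -172*71 - 1*32996 = -12212 - 32996 = -45208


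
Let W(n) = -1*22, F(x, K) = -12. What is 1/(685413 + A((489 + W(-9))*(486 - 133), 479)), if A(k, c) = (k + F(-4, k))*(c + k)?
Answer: 1/27253517283 ≈ 3.6693e-11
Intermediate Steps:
W(n) = -22
A(k, c) = (-12 + k)*(c + k) (A(k, c) = (k - 12)*(c + k) = (-12 + k)*(c + k))
1/(685413 + A((489 + W(-9))*(486 - 133), 479)) = 1/(685413 + (((489 - 22)*(486 - 133))**2 - 12*479 - 12*(489 - 22)*(486 - 133) + 479*((489 - 22)*(486 - 133)))) = 1/(685413 + ((467*353)**2 - 5748 - 5604*353 + 479*(467*353))) = 1/(685413 + (164851**2 - 5748 - 12*164851 + 479*164851)) = 1/(685413 + (27175852201 - 5748 - 1978212 + 78963629)) = 1/(685413 + 27252831870) = 1/27253517283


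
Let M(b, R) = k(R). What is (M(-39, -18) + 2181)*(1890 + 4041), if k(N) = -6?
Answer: 12899925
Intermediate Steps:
M(b, R) = -6
(M(-39, -18) + 2181)*(1890 + 4041) = (-6 + 2181)*(1890 + 4041) = 2175*5931 = 12899925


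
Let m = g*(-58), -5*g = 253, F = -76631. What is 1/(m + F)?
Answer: -5/368481 ≈ -1.3569e-5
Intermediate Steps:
g = -253/5 (g = -⅕*253 = -253/5 ≈ -50.600)
m = 14674/5 (m = -253/5*(-58) = 14674/5 ≈ 2934.8)
1/(m + F) = 1/(14674/5 - 76631) = 1/(-368481/5) = -5/368481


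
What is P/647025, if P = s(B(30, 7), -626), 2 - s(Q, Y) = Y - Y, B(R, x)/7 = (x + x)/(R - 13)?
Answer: 2/647025 ≈ 3.0911e-6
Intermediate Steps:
B(R, x) = 14*x/(-13 + R) (B(R, x) = 7*((x + x)/(R - 13)) = 7*((2*x)/(-13 + R)) = 7*(2*x/(-13 + R)) = 14*x/(-13 + R))
s(Q, Y) = 2 (s(Q, Y) = 2 - (Y - Y) = 2 - 1*0 = 2 + 0 = 2)
P = 2
P/647025 = 2/647025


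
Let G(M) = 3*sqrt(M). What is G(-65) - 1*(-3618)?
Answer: 3618 + 3*I*sqrt(65) ≈ 3618.0 + 24.187*I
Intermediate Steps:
G(-65) - 1*(-3618) = 3*sqrt(-65) - 1*(-3618) = 3*(I*sqrt(65)) + 3618 = 3*I*sqrt(65) + 3618 = 3618 + 3*I*sqrt(65)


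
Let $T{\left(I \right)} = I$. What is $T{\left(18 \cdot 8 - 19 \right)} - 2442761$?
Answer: $-2442636$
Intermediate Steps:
$T{\left(18 \cdot 8 - 19 \right)} - 2442761 = \left(18 \cdot 8 - 19\right) - 2442761 = \left(144 - 19\right) - 2442761 = 125 - 2442761 = -2442636$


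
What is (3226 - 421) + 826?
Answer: 3631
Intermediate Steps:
(3226 - 421) + 826 = 2805 + 826 = 3631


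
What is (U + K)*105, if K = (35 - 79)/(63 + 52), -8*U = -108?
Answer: 63357/46 ≈ 1377.3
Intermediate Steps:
U = 27/2 (U = -⅛*(-108) = 27/2 ≈ 13.500)
K = -44/115 ≈ -0.38261
(U + K)*105 = (27/2 - 44/115)*105 = (3017/230)*105 = 63357/46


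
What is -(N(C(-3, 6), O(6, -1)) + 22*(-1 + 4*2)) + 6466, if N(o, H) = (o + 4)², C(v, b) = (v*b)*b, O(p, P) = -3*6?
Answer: -4504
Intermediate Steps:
O(p, P) = -18
C(v, b) = v*b² (C(v, b) = (b*v)*b = v*b²)
N(o, H) = (4 + o)²
-(N(C(-3, 6), O(6, -1)) + 22*(-1 + 4*2)) + 6466 = -((4 - 3*6²)² + 22*(-1 + 4*2)) + 6466 = -((4 - 3*36)² + 22*(-1 + 8)) + 6466 = -((4 - 108)² + 22*7) + 6466 = -((-104)² + 154) + 6466 = -(10816 + 154) + 6466 = -1*10970 + 6466 = -10970 + 6466 = -4504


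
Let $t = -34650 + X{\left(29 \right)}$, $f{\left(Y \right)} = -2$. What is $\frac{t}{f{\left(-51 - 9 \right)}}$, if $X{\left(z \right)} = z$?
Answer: $\frac{34621}{2} \approx 17311.0$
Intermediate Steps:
$t = -34621$ ($t = -34650 + 29 = -34621$)
$\frac{t}{f{\left(-51 - 9 \right)}} = - \frac{34621}{-2} = \left(-34621\right) \left(- \frac{1}{2}\right) = \frac{34621}{2}$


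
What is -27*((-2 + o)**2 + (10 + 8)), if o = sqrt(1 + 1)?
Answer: -648 + 108*sqrt(2) ≈ -495.27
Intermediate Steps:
o = sqrt(2) ≈ 1.4142
-27*((-2 + o)**2 + (10 + 8)) = -27*((-2 + sqrt(2))**2 + (10 + 8)) = -27*((-2 + sqrt(2))**2 + 18) = -27*(18 + (-2 + sqrt(2))**2) = -486 - 27*(-2 + sqrt(2))**2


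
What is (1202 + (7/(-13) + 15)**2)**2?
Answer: 56873664324/28561 ≈ 1.9913e+6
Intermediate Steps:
(1202 + (7/(-13) + 15)**2)**2 = (1202 + (7*(-1/13) + 15)**2)**2 = (1202 + (-7/13 + 15)**2)**2 = (1202 + (188/13)**2)**2 = (1202 + 35344/169)**2 = (238482/169)**2 = 56873664324/28561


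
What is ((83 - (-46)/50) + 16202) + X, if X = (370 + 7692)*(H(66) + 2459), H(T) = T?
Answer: 509320898/25 ≈ 2.0373e+7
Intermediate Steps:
X = 20356550 (X = (370 + 7692)*(66 + 2459) = 8062*2525 = 20356550)
((83 - (-46)/50) + 16202) + X = ((83 - (-46)/50) + 16202) + 20356550 = ((83 - 2*(-23/50)) + 16202) + 20356550 = ((83 + 23/25) + 16202) + 20356550 = (2098/25 + 16202) + 20356550 = 407148/25 + 20356550 = 509320898/25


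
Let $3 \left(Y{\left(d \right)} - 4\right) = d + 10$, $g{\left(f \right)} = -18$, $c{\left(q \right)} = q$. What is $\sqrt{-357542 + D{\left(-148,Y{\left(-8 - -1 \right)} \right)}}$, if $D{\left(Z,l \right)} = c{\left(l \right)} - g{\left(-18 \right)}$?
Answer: $i \sqrt{357519} \approx 597.93 i$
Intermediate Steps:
$Y{\left(d \right)} = \frac{22}{3} + \frac{d}{3}$ ($Y{\left(d \right)} = 4 + \frac{d + 10}{3} = 4 + \frac{10 + d}{3} = 4 + \left(\frac{10}{3} + \frac{d}{3}\right) = \frac{22}{3} + \frac{d}{3}$)
$D{\left(Z,l \right)} = 18 + l$ ($D{\left(Z,l \right)} = l - -18 = l + 18 = 18 + l$)
$\sqrt{-357542 + D{\left(-148,Y{\left(-8 - -1 \right)} \right)}} = \sqrt{-357542 + \left(18 + \left(\frac{22}{3} + \frac{-8 - -1}{3}\right)\right)} = \sqrt{-357542 + \left(18 + \left(\frac{22}{3} + \frac{-8 + 1}{3}\right)\right)} = \sqrt{-357542 + \left(18 + \left(\frac{22}{3} + \frac{1}{3} \left(-7\right)\right)\right)} = \sqrt{-357542 + \left(18 + \left(\frac{22}{3} - \frac{7}{3}\right)\right)} = \sqrt{-357542 + \left(18 + 5\right)} = \sqrt{-357542 + 23} = \sqrt{-357519} = i \sqrt{357519}$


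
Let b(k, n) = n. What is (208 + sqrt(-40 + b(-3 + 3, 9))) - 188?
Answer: 20 + I*sqrt(31) ≈ 20.0 + 5.5678*I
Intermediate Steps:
(208 + sqrt(-40 + b(-3 + 3, 9))) - 188 = (208 + sqrt(-40 + 9)) - 188 = (208 + sqrt(-31)) - 188 = (208 + I*sqrt(31)) - 188 = 20 + I*sqrt(31)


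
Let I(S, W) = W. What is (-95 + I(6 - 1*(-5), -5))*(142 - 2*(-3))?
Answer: -14800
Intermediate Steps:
(-95 + I(6 - 1*(-5), -5))*(142 - 2*(-3)) = (-95 - 5)*(142 - 2*(-3)) = -100*(142 + 6) = -100*148 = -14800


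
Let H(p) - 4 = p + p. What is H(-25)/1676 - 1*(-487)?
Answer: 408083/838 ≈ 486.97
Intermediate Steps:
H(p) = 4 + 2*p (H(p) = 4 + (p + p) = 4 + 2*p)
H(-25)/1676 - 1*(-487) = (4 + 2*(-25))/1676 - 1*(-487) = (4 - 50)*(1/1676) + 487 = -46*1/1676 + 487 = -23/838 + 487 = 408083/838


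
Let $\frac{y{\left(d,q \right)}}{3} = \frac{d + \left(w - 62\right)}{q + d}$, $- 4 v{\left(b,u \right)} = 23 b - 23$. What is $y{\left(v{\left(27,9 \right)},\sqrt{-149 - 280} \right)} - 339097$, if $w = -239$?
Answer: $- \frac{2376668704}{7009} + \frac{5406 i \sqrt{429}}{91117} \approx -3.3909 \cdot 10^{5} + 1.2289 i$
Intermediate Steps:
$v{\left(b,u \right)} = \frac{23}{4} - \frac{23 b}{4}$ ($v{\left(b,u \right)} = - \frac{23 b - 23}{4} = - \frac{-23 + 23 b}{4} = \frac{23}{4} - \frac{23 b}{4}$)
$y{\left(d,q \right)} = \frac{3 \left(-301 + d\right)}{d + q}$ ($y{\left(d,q \right)} = 3 \frac{d - 301}{q + d} = 3 \frac{d - 301}{d + q} = 3 \frac{-301 + d}{d + q} = \frac{3 \left(-301 + d\right)}{d + q}$)
$y{\left(v{\left(27,9 \right)},\sqrt{-149 - 280} \right)} - 339097 = \frac{3 \left(-301 + \left(\frac{23}{4} - \frac{621}{4}\right)\right)}{\left(\frac{23}{4} - \frac{621}{4}\right) + \sqrt{-149 - 280}} - 339097 = \frac{3 \left(-301 + \left(\frac{23}{4} - \frac{621}{4}\right)\right)}{\left(\frac{23}{4} - \frac{621}{4}\right) + \sqrt{-429}} - 339097 = \frac{3 \left(-301 - \frac{299}{2}\right)}{- \frac{299}{2} + i \sqrt{429}} - 339097 = 3 \frac{1}{- \frac{299}{2} + i \sqrt{429}} \left(- \frac{901}{2}\right) - 339097 = - \frac{2703}{2 \left(- \frac{299}{2} + i \sqrt{429}\right)} - 339097 = -339097 - \frac{2703}{2 \left(- \frac{299}{2} + i \sqrt{429}\right)}$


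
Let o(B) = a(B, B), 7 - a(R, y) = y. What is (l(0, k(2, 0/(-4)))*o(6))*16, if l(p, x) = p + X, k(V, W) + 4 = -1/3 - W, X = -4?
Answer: -64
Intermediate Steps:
a(R, y) = 7 - y
o(B) = 7 - B
k(V, W) = -13/3 - W (k(V, W) = -4 + (-1/3 - W) = -13/3 - W)
l(p, x) = -4 + p (l(p, x) = p - 4 = -4 + p)
(l(0, k(2, 0/(-4)))*o(6))*16 = ((-4 + 0)*(7 - 1*6))*16 = -4*(7 - 6)*16 = -4*1*16 = -4*16 = -64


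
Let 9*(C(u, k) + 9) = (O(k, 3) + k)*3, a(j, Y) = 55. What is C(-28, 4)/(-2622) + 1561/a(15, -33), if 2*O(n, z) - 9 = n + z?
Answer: 4093217/144210 ≈ 28.384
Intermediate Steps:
O(n, z) = 9/2 + n/2 + z/2 (O(n, z) = 9/2 + (n + z)/2 = 9/2 + (n/2 + z/2) = 9/2 + n/2 + z/2)
C(u, k) = -7 + k/2 (C(u, k) = -9 + (((9/2 + k/2 + (½)*3) + k)*3)/9 = -9 + (((9/2 + k/2 + 3/2) + k)*3)/9 = -9 + (((6 + k/2) + k)*3)/9 = -9 + ((6 + 3*k/2)*3)/9 = -9 + (18 + 9*k/2)/9 = -9 + (2 + k/2) = -7 + k/2)
C(-28, 4)/(-2622) + 1561/a(15, -33) = (-7 + (½)*4)/(-2622) + 1561/55 = (-7 + 2)*(-1/2622) + 1561*(1/55) = -5*(-1/2622) + 1561/55 = 5/2622 + 1561/55 = 4093217/144210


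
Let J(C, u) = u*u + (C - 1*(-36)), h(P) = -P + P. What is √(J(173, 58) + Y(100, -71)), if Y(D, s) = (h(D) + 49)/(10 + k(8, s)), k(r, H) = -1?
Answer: √32206/3 ≈ 59.820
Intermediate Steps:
h(P) = 0
J(C, u) = 36 + C + u² (J(C, u) = u² + (C + 36) = u² + (36 + C) = 36 + C + u²)
Y(D, s) = 49/9 (Y(D, s) = (0 + 49)/(10 - 1) = 49/9)
√(J(173, 58) + Y(100, -71)) = √((36 + 173 + 58²) + 49/9) = √((36 + 173 + 3364) + 49/9) = √(3573 + 49/9) = √(32206/9) = √32206/3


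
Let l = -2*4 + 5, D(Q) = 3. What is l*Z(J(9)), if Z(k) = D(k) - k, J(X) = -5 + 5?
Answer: -9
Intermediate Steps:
J(X) = 0
Z(k) = 3 - k
l = -3 (l = -8 + 5 = -3)
l*Z(J(9)) = -3*(3 - 1*0) = -3*(3 + 0) = -3*3 = -9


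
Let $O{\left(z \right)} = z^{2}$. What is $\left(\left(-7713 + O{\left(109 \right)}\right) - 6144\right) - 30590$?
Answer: $-32566$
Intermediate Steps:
$\left(\left(-7713 + O{\left(109 \right)}\right) - 6144\right) - 30590 = \left(\left(-7713 + 109^{2}\right) - 6144\right) - 30590 = \left(\left(-7713 + 11881\right) - 6144\right) - 30590 = \left(4168 - 6144\right) - 30590 = -1976 - 30590 = -32566$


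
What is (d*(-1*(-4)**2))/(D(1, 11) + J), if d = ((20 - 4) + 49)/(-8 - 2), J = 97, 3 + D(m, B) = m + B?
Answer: 52/53 ≈ 0.98113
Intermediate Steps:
D(m, B) = -3 + B + m (D(m, B) = -3 + (m + B) = -3 + (B + m) = -3 + B + m)
d = -13/2 (d = (16 + 49)/(-10) = 65*(-1/10) = -13/2 ≈ -6.5000)
(d*(-1*(-4)**2))/(D(1, 11) + J) = (-(-13)*(-4)**2/2)/((-3 + 11 + 1) + 97) = (-(-13)*16/2)/(9 + 97) = -13/2*(-16)/106 = 104*(1/106) = 52/53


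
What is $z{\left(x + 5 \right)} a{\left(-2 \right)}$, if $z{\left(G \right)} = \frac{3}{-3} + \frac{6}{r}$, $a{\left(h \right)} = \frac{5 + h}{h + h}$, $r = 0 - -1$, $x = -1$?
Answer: $- \frac{15}{4} \approx -3.75$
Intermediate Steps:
$r = 1$ ($r = 0 + 1 = 1$)
$a{\left(h \right)} = \frac{5 + h}{2 h}$
$z{\left(G \right)} = 5$ ($z{\left(G \right)} = \frac{3}{-3} + \frac{6}{1} = 3 \left(- \frac{1}{3}\right) + 6 \cdot 1 = -1 + 6 = 5$)
$z{\left(x + 5 \right)} a{\left(-2 \right)} = 5 \frac{5 - 2}{2 \left(-2\right)} = 5 \cdot \frac{1}{2} \left(- \frac{1}{2}\right) 3 = 5 \left(- \frac{3}{4}\right) = - \frac{15}{4}$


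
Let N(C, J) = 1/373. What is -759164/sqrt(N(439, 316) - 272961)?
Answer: 379582*I*sqrt(9494197649)/25453613 ≈ 1453.1*I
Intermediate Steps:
N(C, J) = 1/373
-759164/sqrt(N(439, 316) - 272961) = -759164/sqrt(1/373 - 272961) = -759164*(-I*sqrt(9494197649)/50907226) = -(-379582)*I*sqrt(9494197649)/25453613 = 379582*I*sqrt(9494197649)/25453613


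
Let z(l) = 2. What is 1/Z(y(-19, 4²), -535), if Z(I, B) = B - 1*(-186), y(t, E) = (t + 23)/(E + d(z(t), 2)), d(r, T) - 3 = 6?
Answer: -1/349 ≈ -0.0028653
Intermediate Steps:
d(r, T) = 9 (d(r, T) = 3 + 6 = 9)
y(t, E) = (23 + t)/(9 + E) (y(t, E) = (t + 23)/(E + 9) = (23 + t)/(9 + E))
Z(I, B) = 186 + B (Z(I, B) = B + 186 = 186 + B)
1/Z(y(-19, 4²), -535) = 1/(186 - 535) = 1/(-349) = -1/349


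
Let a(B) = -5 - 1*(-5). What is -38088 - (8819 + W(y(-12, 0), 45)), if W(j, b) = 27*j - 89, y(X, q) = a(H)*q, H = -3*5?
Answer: -46818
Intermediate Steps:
H = -15
a(B) = 0 (a(B) = -5 + 5 = 0)
y(X, q) = 0 (y(X, q) = 0*q = 0)
W(j, b) = -89 + 27*j
-38088 - (8819 + W(y(-12, 0), 45)) = -38088 - (8819 + (-89 + 27*0)) = -38088 - (8819 + (-89 + 0)) = -38088 - (8819 - 89) = -38088 - 1*8730 = -38088 - 8730 = -46818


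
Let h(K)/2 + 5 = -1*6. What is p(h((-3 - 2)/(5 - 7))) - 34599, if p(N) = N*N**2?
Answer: -45247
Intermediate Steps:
h(K) = -22 (h(K) = -10 + 2*(-1*6) = -10 + 2*(-6) = -10 - 12 = -22)
p(N) = N**3
p(h((-3 - 2)/(5 - 7))) - 34599 = (-22)**3 - 34599 = -10648 - 34599 = -45247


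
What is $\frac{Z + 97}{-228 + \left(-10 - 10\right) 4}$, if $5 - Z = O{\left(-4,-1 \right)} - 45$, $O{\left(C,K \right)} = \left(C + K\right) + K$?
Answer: $- \frac{153}{308} \approx -0.49675$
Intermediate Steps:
$O{\left(C,K \right)} = C + 2 K$
$Z = 56$ ($Z = 5 - \left(\left(-4 + 2 \left(-1\right)\right) - 45\right) = 5 - \left(\left(-4 - 2\right) - 45\right) = 5 - \left(-6 - 45\right) = 5 - -51 = 5 + 51 = 56$)
$\frac{Z + 97}{-228 + \left(-10 - 10\right) 4} = \frac{56 + 97}{-228 + \left(-10 - 10\right) 4} = \frac{153}{-228 - 80} = \frac{153}{-308} = 153 \left(- \frac{1}{308}\right) = - \frac{153}{308}$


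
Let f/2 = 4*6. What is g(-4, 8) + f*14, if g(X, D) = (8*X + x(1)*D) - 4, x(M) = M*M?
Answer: 644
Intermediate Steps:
x(M) = M²
f = 48 (f = 2*(4*6) = 2*24 = 48)
g(X, D) = -4 + D + 8*X (g(X, D) = (8*X + 1²*D) - 4 = (8*X + 1*D) - 4 = (8*X + D) - 4 = (D + 8*X) - 4 = -4 + D + 8*X)
g(-4, 8) + f*14 = (-4 + 8 + 8*(-4)) + 48*14 = (-4 + 8 - 32) + 672 = -28 + 672 = 644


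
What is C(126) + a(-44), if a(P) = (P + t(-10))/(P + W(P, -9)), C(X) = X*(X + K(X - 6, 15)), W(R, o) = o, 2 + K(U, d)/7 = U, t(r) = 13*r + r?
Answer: 6357640/53 ≈ 1.1996e+5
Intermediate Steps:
t(r) = 14*r
K(U, d) = -14 + 7*U
C(X) = X*(-56 + 8*X) (C(X) = X*(X + (-14 + 7*(X - 6))) = X*(X + (-14 + 7*(-6 + X))) = X*(X + (-14 + (-42 + 7*X))) = X*(X + (-56 + 7*X)) = X*(-56 + 8*X))
a(P) = (-140 + P)/(-9 + P) (a(P) = (P + 14*(-10))/(P - 9) = (P - 140)/(-9 + P) = (-140 + P)/(-9 + P))
C(126) + a(-44) = 8*126*(-7 + 126) + (-140 - 44)/(-9 - 44) = 8*126*119 - 184/(-53) = 119952 - 1/53*(-184) = 119952 + 184/53 = 6357640/53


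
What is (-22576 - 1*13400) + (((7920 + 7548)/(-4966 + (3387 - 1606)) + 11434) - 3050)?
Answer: -87895988/3185 ≈ -27597.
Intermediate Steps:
(-22576 - 1*13400) + (((7920 + 7548)/(-4966 + (3387 - 1606)) + 11434) - 3050) = (-22576 - 13400) + ((15468/(-4966 + 1781) + 11434) - 3050) = -35976 + ((15468/(-3185) + 11434) - 3050) = -35976 + ((15468*(-1/3185) + 11434) - 3050) = -35976 + ((-15468/3185 + 11434) - 3050) = -35976 + (36401822/3185 - 3050) = -35976 + 26687572/3185 = -87895988/3185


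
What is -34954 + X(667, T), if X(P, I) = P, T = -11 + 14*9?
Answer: -34287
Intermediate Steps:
T = 115 (T = -11 + 126 = 115)
-34954 + X(667, T) = -34954 + 667 = -34287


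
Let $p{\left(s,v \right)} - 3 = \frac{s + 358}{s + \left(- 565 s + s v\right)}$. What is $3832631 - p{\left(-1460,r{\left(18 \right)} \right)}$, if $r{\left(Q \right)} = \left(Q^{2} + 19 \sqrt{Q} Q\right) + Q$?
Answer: $\frac{958750827361933}{250154940} - \frac{31407 \sqrt{2}}{83384980} \approx 3.8326 \cdot 10^{6}$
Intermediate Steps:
$r{\left(Q \right)} = Q + Q^{2} + 19 Q^{\frac{3}{2}}$ ($r{\left(Q \right)} = \left(Q^{2} + 19 Q^{\frac{3}{2}}\right) + Q = Q + Q^{2} + 19 Q^{\frac{3}{2}}$)
$p{\left(s,v \right)} = 3 + \frac{358 + s}{- 564 s + s v}$ ($p{\left(s,v \right)} = 3 + \frac{s + 358}{s + \left(- 565 s + s v\right)} = 3 + \frac{358 + s}{- 564 s + s v}$)
$3832631 - p{\left(-1460,r{\left(18 \right)} \right)} = 3832631 - \frac{358 - -2468860 + 3 \left(-1460\right) \left(18 + 18^{2} + 19 \cdot 18^{\frac{3}{2}}\right)}{\left(-1460\right) \left(-564 + \left(18 + 18^{2} + 19 \cdot 18^{\frac{3}{2}}\right)\right)} = 3832631 - - \frac{358 + 2468860 + 3 \left(-1460\right) \left(18 + 324 + 19 \cdot 54 \sqrt{2}\right)}{1460 \left(-564 + \left(18 + 324 + 19 \cdot 54 \sqrt{2}\right)\right)} = 3832631 - - \frac{358 + 2468860 + 3 \left(-1460\right) \left(18 + 324 + 1026 \sqrt{2}\right)}{1460 \left(-564 + \left(18 + 324 + 1026 \sqrt{2}\right)\right)} = 3832631 - - \frac{358 + 2468860 + 3 \left(-1460\right) \left(342 + 1026 \sqrt{2}\right)}{1460 \left(-564 + \left(342 + 1026 \sqrt{2}\right)\right)} = 3832631 - - \frac{358 + 2468860 - \left(1497960 + 4493880 \sqrt{2}\right)}{1460 \left(-222 + 1026 \sqrt{2}\right)} = 3832631 - - \frac{971258 - 4493880 \sqrt{2}}{1460 \left(-222 + 1026 \sqrt{2}\right)} = 3832631 + \frac{971258 - 4493880 \sqrt{2}}{1460 \left(-222 + 1026 \sqrt{2}\right)}$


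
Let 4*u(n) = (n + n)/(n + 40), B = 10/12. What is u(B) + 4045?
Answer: 396411/98 ≈ 4045.0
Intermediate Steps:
B = 5/6 (B = 10*(1/12) = 5/6 ≈ 0.83333)
u(n) = n/(2*(40 + n)) (u(n) = ((n + n)/(n + 40))/4 = ((2*n)/(40 + n))/4 = (2*n/(40 + n))/4 = n/(2*(40 + n)))
u(B) + 4045 = (1/2)*(5/6)/(40 + 5/6) + 4045 = (1/2)*(5/6)/(245/6) + 4045 = (1/2)*(5/6)*(6/245) + 4045 = 1/98 + 4045 = 396411/98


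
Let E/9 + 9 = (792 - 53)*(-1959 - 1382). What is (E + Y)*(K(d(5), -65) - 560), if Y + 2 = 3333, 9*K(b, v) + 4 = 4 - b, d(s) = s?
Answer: 112088503345/9 ≈ 1.2454e+10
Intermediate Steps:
K(b, v) = -b/9 (K(b, v) = -4/9 + (4 - b)/9 = -4/9 + (4/9 - b/9) = -b/9)
Y = 3331 (Y = -2 + 3333 = 3331)
E = -22221072 (E = -81 + 9*((792 - 53)*(-1959 - 1382)) = -81 + 9*(739*(-3341)) = -81 + 9*(-2468999) = -81 - 22220991 = -22221072)
(E + Y)*(K(d(5), -65) - 560) = (-22221072 + 3331)*(-1/9*5 - 560) = -22217741*(-5/9 - 560) = -22217741*(-5045/9) = 112088503345/9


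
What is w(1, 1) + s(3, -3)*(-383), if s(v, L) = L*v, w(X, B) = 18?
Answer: 3465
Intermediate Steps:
w(1, 1) + s(3, -3)*(-383) = 18 - 3*3*(-383) = 18 - 9*(-383) = 18 + 3447 = 3465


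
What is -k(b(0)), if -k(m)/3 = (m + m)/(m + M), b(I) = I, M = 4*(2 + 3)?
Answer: 0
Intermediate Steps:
M = 20 (M = 4*5 = 20)
k(m) = -6*m/(20 + m) (k(m) = -3*(m + m)/(m + 20) = -3*2*m/(20 + m) = -6*m/(20 + m))
-k(b(0)) = -(-6)*0/(20 + 0) = -(-6)*0/20 = -1*0 = 0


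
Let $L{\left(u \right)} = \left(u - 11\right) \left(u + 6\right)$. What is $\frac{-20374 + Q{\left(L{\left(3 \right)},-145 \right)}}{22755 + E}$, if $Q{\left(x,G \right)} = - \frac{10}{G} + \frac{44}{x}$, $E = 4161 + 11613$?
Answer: $- \frac{10635511}{20112138} \approx -0.52881$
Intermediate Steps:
$L{\left(u \right)} = \left(-11 + u\right) \left(6 + u\right)$
$E = 15774$
$\frac{-20374 + Q{\left(L{\left(3 \right)},-145 \right)}}{22755 + E} = \frac{-20374 + \left(- \frac{10}{-145} + \frac{44}{-66 + 3^{2} - 15}\right)}{22755 + 15774} = \frac{-20374 + \left(\left(-10\right) \left(- \frac{1}{145}\right) + \frac{44}{-66 + 9 - 15}\right)}{38529} = \left(-20374 + \left(\frac{2}{29} + \frac{44}{-72}\right)\right) \frac{1}{38529} = \left(-20374 + \left(\frac{2}{29} + 44 \left(- \frac{1}{72}\right)\right)\right) \frac{1}{38529} = \left(-20374 + \left(\frac{2}{29} - \frac{11}{18}\right)\right) \frac{1}{38529} = \left(-20374 - \frac{283}{522}\right) \frac{1}{38529} = \left(- \frac{10635511}{522}\right) \frac{1}{38529} = - \frac{10635511}{20112138}$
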